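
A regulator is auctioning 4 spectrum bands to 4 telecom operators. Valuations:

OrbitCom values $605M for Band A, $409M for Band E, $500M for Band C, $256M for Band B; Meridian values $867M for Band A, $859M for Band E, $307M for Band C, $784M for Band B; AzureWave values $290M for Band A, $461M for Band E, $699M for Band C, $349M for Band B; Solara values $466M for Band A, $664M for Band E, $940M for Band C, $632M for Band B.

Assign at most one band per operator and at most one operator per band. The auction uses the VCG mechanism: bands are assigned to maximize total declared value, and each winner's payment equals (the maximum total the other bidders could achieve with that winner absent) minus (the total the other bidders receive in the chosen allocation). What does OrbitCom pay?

Efficient allocation: OrbitCom→Band A ($605M), Meridian→Band E ($859M), AzureWave→Band C ($699M), Solara→Band B ($632M); total welfare W = $2795M.
OrbitCom receives Band A at value $605M, so the others get W − 605 = $2190M.
Without OrbitCom: best allocation of the remaining 3 bidders over all 4 bands is Meridian→Band A ($867M), AzureWave→Band E ($461M), Solara→Band C ($940M), total $2268M.
VCG payment = (others' best without OrbitCom) − (others' welfare with OrbitCom) = 2268 − 2190 = $78M.

OrbitCom pays $78M.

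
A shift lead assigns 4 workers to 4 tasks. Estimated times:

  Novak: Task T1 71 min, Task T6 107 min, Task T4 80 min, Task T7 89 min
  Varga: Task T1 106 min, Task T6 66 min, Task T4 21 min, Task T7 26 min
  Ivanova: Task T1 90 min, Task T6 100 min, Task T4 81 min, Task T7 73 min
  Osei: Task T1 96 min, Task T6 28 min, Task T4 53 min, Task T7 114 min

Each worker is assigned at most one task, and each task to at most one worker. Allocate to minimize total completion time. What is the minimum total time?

Treat this as an assignment problem: match each worker to one task.
Optimal: Novak→Task T1 (71 min), Varga→Task T4 (21 min), Ivanova→Task T7 (73 min), Osei→Task T6 (28 min) — total 71+21+73+28 = 193 min.
Next-best assignment: Novak→Task T1, Varga→Task T7, Ivanova→Task T4, Osei→Task T6 = 206 min.
Every other assignment is strictly worse.

Minimum total: 193 min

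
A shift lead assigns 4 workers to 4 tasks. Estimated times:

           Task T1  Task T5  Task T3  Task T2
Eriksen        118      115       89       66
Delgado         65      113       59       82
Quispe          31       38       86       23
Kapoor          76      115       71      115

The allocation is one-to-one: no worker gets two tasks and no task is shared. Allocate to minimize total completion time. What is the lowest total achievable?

This is a one-to-one assignment (minimum-cost bipartite matching).
Optimal: Eriksen→Task T2 (66 min), Delgado→Task T3 (59 min), Quispe→Task T5 (38 min), Kapoor→Task T1 (76 min) — total 66+59+38+76 = 239 min.
Min-entry greedy (repeatedly take the single cheapest remaining cell) gives 273 min, worse by 34.
Swapping Eriksen↔Delgado (Eriksen→Task T3 89 min, Delgado→Task T2 82 min) adds 46.
Every other assignment is strictly worse.

Min total: 239 min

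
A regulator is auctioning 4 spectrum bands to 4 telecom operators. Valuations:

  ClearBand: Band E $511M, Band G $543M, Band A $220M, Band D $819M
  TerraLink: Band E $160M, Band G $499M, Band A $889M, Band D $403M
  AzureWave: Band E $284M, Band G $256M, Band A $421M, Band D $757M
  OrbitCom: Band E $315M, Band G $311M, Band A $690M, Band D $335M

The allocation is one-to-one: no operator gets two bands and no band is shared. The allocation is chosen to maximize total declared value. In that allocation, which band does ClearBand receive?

ClearBand receives Band G.

Treat this as an assignment problem: match each operator to one band.
Optimal: ClearBand→Band G ($543M), TerraLink→Band A ($889M), AzureWave→Band D ($757M), OrbitCom→Band E ($315M) — total 543+889+757+315 = $2504M.
Max-entry greedy (repeatedly take the single best remaining cell) gives $2279M, worse by 225.
Next-best assignment: ClearBand→Band E, TerraLink→Band A, AzureWave→Band D, OrbitCom→Band G = $2468M.
Checked against all permutations: $2504M is optimal.
ClearBand's own top band is Band D ($819M), but forcing ClearBand→Band D and reassigning the rest optimally gives only $2303M — worse by 201.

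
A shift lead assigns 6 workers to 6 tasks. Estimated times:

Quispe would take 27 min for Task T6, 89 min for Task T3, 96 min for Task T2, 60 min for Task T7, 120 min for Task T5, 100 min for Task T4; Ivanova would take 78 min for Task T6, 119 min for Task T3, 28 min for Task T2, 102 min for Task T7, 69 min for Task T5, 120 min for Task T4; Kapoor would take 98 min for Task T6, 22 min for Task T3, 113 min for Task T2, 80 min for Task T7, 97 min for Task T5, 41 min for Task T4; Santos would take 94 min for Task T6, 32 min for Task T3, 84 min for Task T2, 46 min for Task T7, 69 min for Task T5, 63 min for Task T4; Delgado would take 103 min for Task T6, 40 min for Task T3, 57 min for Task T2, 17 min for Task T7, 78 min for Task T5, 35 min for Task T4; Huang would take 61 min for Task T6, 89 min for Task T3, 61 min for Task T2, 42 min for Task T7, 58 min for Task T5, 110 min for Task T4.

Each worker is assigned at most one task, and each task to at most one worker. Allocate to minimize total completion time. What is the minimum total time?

Optimal: Quispe→Task T6 (27 min), Ivanova→Task T2 (28 min), Kapoor→Task T4 (41 min), Santos→Task T3 (32 min), Delgado→Task T7 (17 min), Huang→Task T5 (58 min) — total 27+28+41+32+17+58 = 203 min.
Min-entry greedy (repeatedly take the single cheapest remaining cell) gives 215 min, worse by 12.
Next-best assignment: Quispe→Task T6, Ivanova→Task T2, Kapoor→Task T3, Santos→Task T4, Delgado→Task T7, Huang→Task T5 = 215 min.
Swapping Santos↔Quispe (Santos→Task T6 94 min, Quispe→Task T3 89 min) adds 124.
Checked against all permutations: 203 min is optimal.

Minimum total: 203 min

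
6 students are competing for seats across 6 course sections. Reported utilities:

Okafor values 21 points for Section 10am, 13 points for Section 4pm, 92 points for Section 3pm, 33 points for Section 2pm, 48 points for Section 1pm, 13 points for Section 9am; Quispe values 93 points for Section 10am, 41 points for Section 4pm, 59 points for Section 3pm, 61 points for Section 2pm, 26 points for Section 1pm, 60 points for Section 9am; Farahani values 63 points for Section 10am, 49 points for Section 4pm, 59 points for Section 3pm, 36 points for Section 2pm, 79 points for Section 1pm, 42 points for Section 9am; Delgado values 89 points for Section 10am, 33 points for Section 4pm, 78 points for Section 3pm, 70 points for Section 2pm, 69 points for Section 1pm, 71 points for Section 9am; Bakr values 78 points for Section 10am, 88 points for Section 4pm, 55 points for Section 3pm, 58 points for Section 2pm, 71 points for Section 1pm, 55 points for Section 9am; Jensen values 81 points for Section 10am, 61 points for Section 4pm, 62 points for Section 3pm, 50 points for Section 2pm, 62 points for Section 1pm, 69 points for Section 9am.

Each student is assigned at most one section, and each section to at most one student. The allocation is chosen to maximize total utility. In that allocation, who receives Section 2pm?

Optimal: Okafor→Section 3pm (92 points), Quispe→Section 10am (93 points), Farahani→Section 1pm (79 points), Delgado→Section 2pm (70 points), Bakr→Section 4pm (88 points), Jensen→Section 9am (69 points) — total 92+93+79+70+88+69 = 491 points.
Max-entry greedy (repeatedly take the single best remaining cell) gives 473 points, worse by 18.
Next-best assignment: Okafor→Section 3pm, Quispe→Section 2pm, Farahani→Section 1pm, Delgado→Section 10am, Bakr→Section 4pm, Jensen→Section 9am = 478 points.
Delgado's own top section is Section 10am (89 points), but forcing Delgado→Section 10am and reassigning the rest optimally gives only 478 points — worse by 13.

Delgado receives Section 2pm.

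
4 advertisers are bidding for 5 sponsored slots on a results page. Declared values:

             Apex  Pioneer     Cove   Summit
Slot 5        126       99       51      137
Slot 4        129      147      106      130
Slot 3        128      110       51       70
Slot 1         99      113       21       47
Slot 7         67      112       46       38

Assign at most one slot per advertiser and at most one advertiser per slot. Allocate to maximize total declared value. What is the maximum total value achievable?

Optimal: Apex→Slot 3 ($128), Pioneer→Slot 1 ($113), Cove→Slot 4 ($106), Summit→Slot 5 ($137) — total 128+113+106+137 = $484.
Column-greedy (each slot in turn goes to its best remaining advertiser) gives $433, worse by 51.
Swapping Summit↔Apex (Summit→Slot 3 $70, Apex→Slot 5 $126) loses 69.
Every other assignment is strictly worse.

Maximum total: $484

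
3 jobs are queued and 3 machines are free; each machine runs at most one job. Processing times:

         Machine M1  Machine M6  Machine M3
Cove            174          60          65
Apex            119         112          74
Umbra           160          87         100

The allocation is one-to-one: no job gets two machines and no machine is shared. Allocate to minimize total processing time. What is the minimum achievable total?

This is a one-to-one assignment (minimum-cost bipartite matching).
Optimal: Cove→Machine M3 (65 min), Apex→Machine M1 (119 min), Umbra→Machine M6 (87 min) — total 65+119+87 = 271 min.
Column-greedy (each machine in turn goes to its cheapest remaining job) gives 279 min, worse by 8.

Minimum total: 271 min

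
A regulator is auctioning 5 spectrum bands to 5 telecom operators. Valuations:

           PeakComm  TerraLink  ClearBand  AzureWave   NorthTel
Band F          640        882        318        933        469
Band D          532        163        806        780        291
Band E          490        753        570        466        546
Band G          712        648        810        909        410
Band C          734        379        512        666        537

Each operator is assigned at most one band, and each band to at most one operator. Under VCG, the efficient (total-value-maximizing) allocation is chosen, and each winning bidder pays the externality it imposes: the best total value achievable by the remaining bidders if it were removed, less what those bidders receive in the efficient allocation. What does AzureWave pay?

Efficient allocation: PeakComm→Band C ($734M), TerraLink→Band F ($882M), ClearBand→Band D ($806M), AzureWave→Band G ($909M), NorthTel→Band E ($546M); total welfare W = $3877M.
AzureWave receives Band G at value $909M, so the others get W − 909 = $2968M.
Without AzureWave: best allocation of the remaining 4 bidders over all 5 bands is PeakComm→Band C ($734M), TerraLink→Band F ($882M), ClearBand→Band G ($810M), NorthTel→Band E ($546M), total $2972M.
VCG payment = (others' best without AzureWave) − (others' welfare with AzureWave) = 2972 − 2968 = $4M.

AzureWave pays $4M.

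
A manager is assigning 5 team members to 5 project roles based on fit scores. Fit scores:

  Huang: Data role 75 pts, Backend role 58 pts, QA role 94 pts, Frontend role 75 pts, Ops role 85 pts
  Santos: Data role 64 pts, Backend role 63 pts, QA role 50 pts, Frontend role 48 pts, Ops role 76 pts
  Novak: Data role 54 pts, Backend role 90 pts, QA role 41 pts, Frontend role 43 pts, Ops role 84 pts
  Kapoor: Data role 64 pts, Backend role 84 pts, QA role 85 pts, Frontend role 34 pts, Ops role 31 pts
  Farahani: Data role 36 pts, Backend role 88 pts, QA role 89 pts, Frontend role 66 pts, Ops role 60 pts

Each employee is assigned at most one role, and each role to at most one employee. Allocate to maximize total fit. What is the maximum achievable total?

Max total: 396 pts

Optimal: Huang→Frontend role (75 pts), Santos→Data role (64 pts), Novak→Ops role (84 pts), Kapoor→Backend role (84 pts), Farahani→QA role (89 pts) — total 75+64+84+84+89 = 396 pts.
Swapping Santos↔Kapoor (Santos→Backend role 63 pts, Kapoor→Data role 64 pts) loses 21.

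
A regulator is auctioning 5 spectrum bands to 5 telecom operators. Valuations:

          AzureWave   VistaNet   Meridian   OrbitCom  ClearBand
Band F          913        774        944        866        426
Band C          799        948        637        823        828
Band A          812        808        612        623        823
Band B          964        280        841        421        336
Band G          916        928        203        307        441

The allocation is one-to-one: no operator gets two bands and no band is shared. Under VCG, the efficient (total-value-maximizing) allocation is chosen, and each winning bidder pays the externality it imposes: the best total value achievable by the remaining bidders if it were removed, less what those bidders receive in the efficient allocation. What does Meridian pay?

Meridian pays $63M.

Efficient allocation: AzureWave→Band B ($964M), VistaNet→Band G ($928M), Meridian→Band F ($944M), OrbitCom→Band C ($823M), ClearBand→Band A ($823M); total welfare W = $4482M.
Meridian receives Band F at value $944M, so the others get W − 944 = $3538M.
Without Meridian: best allocation of the remaining 4 bidders over all 5 bands is AzureWave→Band B ($964M), VistaNet→Band C ($948M), OrbitCom→Band F ($866M), ClearBand→Band A ($823M), total $3601M.
VCG payment = (others' best without Meridian) − (others' welfare with Meridian) = 3601 − 3538 = $63M.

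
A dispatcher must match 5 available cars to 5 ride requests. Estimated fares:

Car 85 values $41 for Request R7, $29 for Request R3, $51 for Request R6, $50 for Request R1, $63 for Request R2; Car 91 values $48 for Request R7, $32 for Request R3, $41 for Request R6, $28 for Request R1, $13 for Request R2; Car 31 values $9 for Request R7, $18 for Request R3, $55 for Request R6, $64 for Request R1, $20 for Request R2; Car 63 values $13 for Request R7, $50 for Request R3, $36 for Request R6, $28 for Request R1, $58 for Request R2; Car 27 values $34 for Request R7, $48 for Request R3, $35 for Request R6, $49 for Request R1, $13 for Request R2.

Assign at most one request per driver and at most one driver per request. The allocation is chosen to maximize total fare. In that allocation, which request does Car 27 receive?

Optimal: Car 85→Request R6 ($51), Car 91→Request R7 ($48), Car 31→Request R1 ($64), Car 63→Request R2 ($58), Car 27→Request R3 ($48) — total 51+48+64+58+48 = $269.
Column-greedy (each request in turn goes to its best remaining driver) gives $216, worse by 53.
Car 27's own top request is Request R1 ($49), but forcing Car 27→Request R1 and reassigning the rest optimally gives only $265 — worse by 4.

Car 27 receives Request R3.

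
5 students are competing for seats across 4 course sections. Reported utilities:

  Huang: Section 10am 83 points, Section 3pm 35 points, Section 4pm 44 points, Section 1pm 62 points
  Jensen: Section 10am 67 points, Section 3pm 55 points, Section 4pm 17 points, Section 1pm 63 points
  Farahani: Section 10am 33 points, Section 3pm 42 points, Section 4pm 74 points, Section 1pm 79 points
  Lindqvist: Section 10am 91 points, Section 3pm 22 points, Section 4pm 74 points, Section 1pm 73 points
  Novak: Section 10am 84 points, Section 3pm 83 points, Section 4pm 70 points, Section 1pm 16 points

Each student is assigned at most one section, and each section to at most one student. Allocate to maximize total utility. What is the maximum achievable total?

Max total: 319 points

Optimal: Huang→Section 10am (83 points), Novak→Section 3pm (83 points), Lindqvist→Section 4pm (74 points), Farahani→Section 1pm (79 points) — total 83+83+74+79 = 319 points.
Max-entry greedy (repeatedly take the single best remaining cell) gives 297 points, worse by 22.
Next-best assignment: Huang→Section 10am, Novak→Section 3pm, Farahani→Section 4pm, Lindqvist→Section 1pm = 313 points.
No other one-to-one assignment exceeds 319 points.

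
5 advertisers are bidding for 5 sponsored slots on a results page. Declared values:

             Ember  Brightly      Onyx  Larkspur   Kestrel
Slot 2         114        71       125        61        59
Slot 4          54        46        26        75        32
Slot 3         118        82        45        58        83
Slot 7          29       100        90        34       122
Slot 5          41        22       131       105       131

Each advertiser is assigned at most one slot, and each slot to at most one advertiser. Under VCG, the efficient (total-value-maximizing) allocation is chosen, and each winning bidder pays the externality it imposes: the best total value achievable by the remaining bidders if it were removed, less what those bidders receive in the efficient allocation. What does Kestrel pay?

Efficient allocation: Ember→Slot 3 ($118), Brightly→Slot 7 ($100), Onyx→Slot 2 ($125), Larkspur→Slot 4 ($75), Kestrel→Slot 5 ($131); total welfare W = $549.
Kestrel receives Slot 5 at value $131, so the others get W − 131 = $418.
Without Kestrel: best allocation of the remaining 4 bidders over all 5 slots is Ember→Slot 3 ($118), Brightly→Slot 7 ($100), Onyx→Slot 2 ($125), Larkspur→Slot 5 ($105), total $448.
VCG payment = (others' best without Kestrel) − (others' welfare with Kestrel) = 448 − 418 = $30.

Kestrel pays $30.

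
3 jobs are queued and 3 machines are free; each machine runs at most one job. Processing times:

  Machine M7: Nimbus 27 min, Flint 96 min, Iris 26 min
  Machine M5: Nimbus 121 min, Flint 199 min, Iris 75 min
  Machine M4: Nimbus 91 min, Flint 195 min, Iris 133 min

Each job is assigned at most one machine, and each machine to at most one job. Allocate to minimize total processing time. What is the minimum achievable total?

Min total: 262 min

Optimal: Nimbus→Machine M4 (91 min), Flint→Machine M7 (96 min), Iris→Machine M5 (75 min) — total 91+96+75 = 262 min.
Column-greedy (each machine in turn goes to its cheapest remaining job) gives 342 min, worse by 80.
Every other assignment is strictly worse.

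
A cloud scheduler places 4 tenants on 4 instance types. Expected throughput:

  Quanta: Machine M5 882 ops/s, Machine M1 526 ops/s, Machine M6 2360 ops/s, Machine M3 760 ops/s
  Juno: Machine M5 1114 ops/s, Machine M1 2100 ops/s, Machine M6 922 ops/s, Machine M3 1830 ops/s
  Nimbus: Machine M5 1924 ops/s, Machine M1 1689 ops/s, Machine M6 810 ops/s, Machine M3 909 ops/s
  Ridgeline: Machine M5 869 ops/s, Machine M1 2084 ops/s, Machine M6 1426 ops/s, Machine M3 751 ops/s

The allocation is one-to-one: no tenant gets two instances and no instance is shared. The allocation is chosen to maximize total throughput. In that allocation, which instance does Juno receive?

This is the linear assignment problem.
Optimal: Quanta→Machine M6 (2360 ops/s), Juno→Machine M3 (1830 ops/s), Nimbus→Machine M5 (1924 ops/s), Ridgeline→Machine M1 (2084 ops/s) — total 2360+1830+1924+2084 = 8198 ops/s.
Max-entry greedy (repeatedly take the single best remaining cell) gives 7135 ops/s, worse by 1063.
Swapping Ridgeline↔Juno (Ridgeline→Machine M3 751 ops/s, Juno→Machine M1 2100 ops/s) loses 1063.
Checked against all permutations: 8198 ops/s is optimal.
Juno's own top instance is Machine M1 (2100 ops/s), but forcing Juno→Machine M1 and reassigning the rest optimally gives only 7135 ops/s — worse by 1063.

Juno receives Machine M3.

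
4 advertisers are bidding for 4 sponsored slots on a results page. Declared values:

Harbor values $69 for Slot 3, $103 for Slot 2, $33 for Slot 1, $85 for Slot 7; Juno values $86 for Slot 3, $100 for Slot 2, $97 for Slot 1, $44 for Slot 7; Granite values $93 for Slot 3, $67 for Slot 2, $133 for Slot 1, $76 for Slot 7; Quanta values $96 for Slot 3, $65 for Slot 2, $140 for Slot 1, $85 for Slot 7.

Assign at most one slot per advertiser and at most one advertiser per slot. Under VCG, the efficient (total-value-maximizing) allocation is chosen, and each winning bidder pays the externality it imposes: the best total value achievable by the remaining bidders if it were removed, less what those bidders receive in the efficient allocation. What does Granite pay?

Efficient allocation: Harbor→Slot 7 ($85), Juno→Slot 2 ($100), Granite→Slot 3 ($93), Quanta→Slot 1 ($140); total welfare W = $418.
Granite receives Slot 3 at value $93, so the others get W − 93 = $325.
Without Granite: best allocation of the remaining 3 bidders over all 4 slots is Harbor→Slot 2 ($103), Juno→Slot 3 ($86), Quanta→Slot 1 ($140), total $329.
VCG payment = (others' best without Granite) − (others' welfare with Granite) = 329 − 325 = $4.

Granite pays $4.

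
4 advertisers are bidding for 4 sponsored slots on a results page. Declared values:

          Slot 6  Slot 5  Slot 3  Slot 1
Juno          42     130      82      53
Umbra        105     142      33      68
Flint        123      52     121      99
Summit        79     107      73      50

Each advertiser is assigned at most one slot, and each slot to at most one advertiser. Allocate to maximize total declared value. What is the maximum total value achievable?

Optimal: Juno→Slot 5 ($130), Umbra→Slot 6 ($105), Flint→Slot 1 ($99), Summit→Slot 3 ($73) — total 130+105+99+73 = $407.
Column-greedy (each slot in turn goes to its best remaining advertiser) gives $397, worse by 10.
Swapping Flint↔Juno (Flint→Slot 5 $52, Juno→Slot 1 $53) loses 124.
No other one-to-one assignment exceeds $407.

Maximum total: $407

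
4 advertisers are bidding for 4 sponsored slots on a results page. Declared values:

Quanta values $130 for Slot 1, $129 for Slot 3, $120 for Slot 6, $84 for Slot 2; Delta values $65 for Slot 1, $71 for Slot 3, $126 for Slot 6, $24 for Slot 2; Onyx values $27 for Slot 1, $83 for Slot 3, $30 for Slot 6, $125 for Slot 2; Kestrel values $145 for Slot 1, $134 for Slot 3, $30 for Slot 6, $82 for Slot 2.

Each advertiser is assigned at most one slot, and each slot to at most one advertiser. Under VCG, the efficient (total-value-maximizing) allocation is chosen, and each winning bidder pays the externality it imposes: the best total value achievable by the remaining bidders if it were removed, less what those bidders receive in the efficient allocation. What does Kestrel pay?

Kestrel pays $1.

Efficient allocation: Quanta→Slot 3 ($129), Delta→Slot 6 ($126), Onyx→Slot 2 ($125), Kestrel→Slot 1 ($145); total welfare W = $525.
Kestrel receives Slot 1 at value $145, so the others get W − 145 = $380.
Without Kestrel: best allocation of the remaining 3 bidders over all 4 slots is Quanta→Slot 1 ($130), Delta→Slot 6 ($126), Onyx→Slot 2 ($125), total $381.
VCG payment = (others' best without Kestrel) − (others' welfare with Kestrel) = 381 − 380 = $1.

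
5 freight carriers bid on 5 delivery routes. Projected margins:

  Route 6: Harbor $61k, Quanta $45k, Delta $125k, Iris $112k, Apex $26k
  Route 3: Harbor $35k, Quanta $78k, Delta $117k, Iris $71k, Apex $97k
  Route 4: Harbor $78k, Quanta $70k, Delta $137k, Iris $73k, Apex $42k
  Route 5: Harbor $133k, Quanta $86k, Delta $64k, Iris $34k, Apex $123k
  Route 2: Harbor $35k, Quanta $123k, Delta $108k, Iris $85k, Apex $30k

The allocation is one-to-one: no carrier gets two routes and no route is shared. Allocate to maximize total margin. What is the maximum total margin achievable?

Maximum total: $602k

Optimal: Harbor→Route 5 ($133k), Quanta→Route 2 ($123k), Delta→Route 4 ($137k), Iris→Route 6 ($112k), Apex→Route 3 ($97k) — total 133+123+137+112+97 = $602k.
Column-greedy (each route in turn goes to its best remaining carrier) gives $471k, worse by 131.
No other one-to-one assignment exceeds $602k.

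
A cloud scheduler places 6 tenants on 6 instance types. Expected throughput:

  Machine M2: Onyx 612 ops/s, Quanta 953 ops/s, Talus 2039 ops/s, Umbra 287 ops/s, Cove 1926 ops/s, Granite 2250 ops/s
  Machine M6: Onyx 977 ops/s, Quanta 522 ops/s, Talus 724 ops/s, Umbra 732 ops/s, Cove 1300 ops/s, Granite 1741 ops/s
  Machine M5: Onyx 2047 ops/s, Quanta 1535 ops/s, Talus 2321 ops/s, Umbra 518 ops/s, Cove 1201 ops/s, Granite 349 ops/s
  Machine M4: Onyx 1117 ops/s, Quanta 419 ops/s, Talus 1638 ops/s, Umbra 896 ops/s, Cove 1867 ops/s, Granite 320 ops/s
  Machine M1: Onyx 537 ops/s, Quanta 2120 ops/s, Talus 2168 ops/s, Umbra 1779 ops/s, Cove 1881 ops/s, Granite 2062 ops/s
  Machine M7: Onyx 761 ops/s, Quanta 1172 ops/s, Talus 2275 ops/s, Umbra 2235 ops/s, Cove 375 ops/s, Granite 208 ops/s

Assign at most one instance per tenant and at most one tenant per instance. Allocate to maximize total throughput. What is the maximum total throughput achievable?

Optimal: Onyx→Machine M5 (2047 ops/s), Quanta→Machine M1 (2120 ops/s), Talus→Machine M2 (2039 ops/s), Umbra→Machine M7 (2235 ops/s), Cove→Machine M4 (1867 ops/s), Granite→Machine M6 (1741 ops/s) — total 2047+2120+2039+2235+1867+1741 = 12049 ops/s.
Column-greedy (each instance in turn goes to its best remaining tenant) gives 11343 ops/s, worse by 706.
Swapping Umbra↔Quanta (Umbra→Machine M1 1779 ops/s, Quanta→Machine M7 1172 ops/s) loses 1404.

Max total: 12049 ops/s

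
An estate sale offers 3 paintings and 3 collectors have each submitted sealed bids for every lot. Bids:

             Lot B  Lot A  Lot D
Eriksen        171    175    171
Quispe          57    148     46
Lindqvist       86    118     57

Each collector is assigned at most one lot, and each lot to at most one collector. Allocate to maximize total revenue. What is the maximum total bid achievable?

Optimal: Eriksen→Lot D ($171), Quispe→Lot A ($148), Lindqvist→Lot B ($86) — total 171+148+86 = $405.
Row-greedy (each collector in turn takes its best remaining lot) gives $289, worse by 116.

Max total: $405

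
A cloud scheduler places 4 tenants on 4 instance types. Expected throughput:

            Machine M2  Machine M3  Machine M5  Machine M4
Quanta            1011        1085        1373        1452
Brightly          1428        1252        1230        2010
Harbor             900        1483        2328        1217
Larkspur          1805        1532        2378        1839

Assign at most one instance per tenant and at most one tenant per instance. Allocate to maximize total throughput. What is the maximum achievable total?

Optimal: Quanta→Machine M3 (1085 ops/s), Brightly→Machine M4 (2010 ops/s), Harbor→Machine M5 (2328 ops/s), Larkspur→Machine M2 (1805 ops/s) — total 1085+2010+2328+1805 = 7228 ops/s.
Row-greedy (each tenant in turn takes its best remaining instance) gives 6740 ops/s, worse by 488.
Swapping Brightly↔Larkspur (Brightly→Machine M2 1428 ops/s, Larkspur→Machine M4 1839 ops/s) loses 548.

Max total: 7228 ops/s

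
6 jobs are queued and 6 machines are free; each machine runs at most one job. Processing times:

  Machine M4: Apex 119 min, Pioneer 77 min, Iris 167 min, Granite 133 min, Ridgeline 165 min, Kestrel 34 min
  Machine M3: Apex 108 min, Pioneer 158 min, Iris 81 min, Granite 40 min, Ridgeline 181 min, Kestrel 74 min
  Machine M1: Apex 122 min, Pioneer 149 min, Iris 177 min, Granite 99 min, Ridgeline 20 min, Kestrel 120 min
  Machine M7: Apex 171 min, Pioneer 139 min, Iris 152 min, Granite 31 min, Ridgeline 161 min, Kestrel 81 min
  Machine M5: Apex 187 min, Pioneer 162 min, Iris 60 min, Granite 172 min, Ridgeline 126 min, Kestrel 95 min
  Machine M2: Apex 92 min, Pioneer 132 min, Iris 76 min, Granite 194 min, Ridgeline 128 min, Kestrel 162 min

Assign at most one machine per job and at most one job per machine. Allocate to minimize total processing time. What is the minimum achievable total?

Optimal: Apex→Machine M2 (92 min), Pioneer→Machine M4 (77 min), Iris→Machine M5 (60 min), Granite→Machine M7 (31 min), Ridgeline→Machine M1 (20 min), Kestrel→Machine M3 (74 min) — total 92+77+60+31+20+74 = 354 min.
Column-greedy (each machine in turn goes to its cheapest remaining job) gives 385 min, worse by 31.
Next-best assignment: Apex→Machine M2, Pioneer→Machine M4, Iris→Machine M5, Granite→Machine M3, Ridgeline→Machine M1, Kestrel→Machine M7 = 370 min.
Every other assignment is strictly worse.

Min total: 354 min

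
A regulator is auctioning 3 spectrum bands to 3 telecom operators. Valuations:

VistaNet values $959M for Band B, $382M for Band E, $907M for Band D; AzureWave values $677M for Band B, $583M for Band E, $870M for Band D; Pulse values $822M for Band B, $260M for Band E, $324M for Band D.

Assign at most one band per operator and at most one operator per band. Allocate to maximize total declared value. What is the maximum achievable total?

Optimal: VistaNet→Band D ($907M), AzureWave→Band E ($583M), Pulse→Band B ($822M) — total 907+583+822 = $2312M.
Column-greedy (each band in turn goes to its best remaining operator) gives $1866M, worse by 446.
Next-best assignment: VistaNet→Band B, AzureWave→Band D, Pulse→Band E = $2089M.
Swapping VistaNet↔AzureWave (VistaNet→Band E $382M, AzureWave→Band D $870M) loses 238.

Max total: $2312M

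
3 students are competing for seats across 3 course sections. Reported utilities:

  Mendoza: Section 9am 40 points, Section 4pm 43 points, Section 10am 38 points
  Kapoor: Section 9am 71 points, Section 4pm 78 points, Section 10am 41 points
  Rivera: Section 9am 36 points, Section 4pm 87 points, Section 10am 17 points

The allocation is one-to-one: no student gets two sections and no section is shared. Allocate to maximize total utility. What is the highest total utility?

Maximum total: 196 points

Optimal: Mendoza→Section 10am (38 points), Kapoor→Section 9am (71 points), Rivera→Section 4pm (87 points) — total 38+71+87 = 196 points.
Row-greedy (each student in turn takes its best remaining section) gives 131 points, worse by 65.
Next-best assignment: Mendoza→Section 9am, Kapoor→Section 10am, Rivera→Section 4pm = 168 points.
Checked against all permutations: 196 points is optimal.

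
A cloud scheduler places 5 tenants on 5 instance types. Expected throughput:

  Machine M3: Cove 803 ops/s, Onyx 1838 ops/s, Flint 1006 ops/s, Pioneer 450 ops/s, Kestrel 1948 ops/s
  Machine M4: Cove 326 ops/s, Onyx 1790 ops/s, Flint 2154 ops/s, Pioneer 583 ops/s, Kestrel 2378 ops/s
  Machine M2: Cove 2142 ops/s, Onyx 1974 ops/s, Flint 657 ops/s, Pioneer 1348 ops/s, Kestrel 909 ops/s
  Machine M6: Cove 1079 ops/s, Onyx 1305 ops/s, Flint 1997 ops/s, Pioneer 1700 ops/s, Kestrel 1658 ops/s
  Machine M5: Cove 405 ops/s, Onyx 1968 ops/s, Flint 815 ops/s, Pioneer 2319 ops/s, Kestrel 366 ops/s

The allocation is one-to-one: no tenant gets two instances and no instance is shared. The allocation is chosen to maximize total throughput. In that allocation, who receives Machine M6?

Optimal: Cove→Machine M2 (2142 ops/s), Onyx→Machine M3 (1838 ops/s), Flint→Machine M6 (1997 ops/s), Pioneer→Machine M5 (2319 ops/s), Kestrel→Machine M4 (2378 ops/s) — total 2142+1838+1997+2319+2378 = 10674 ops/s.
Row-greedy (each tenant in turn takes its best remaining instance) gives 9912 ops/s, worse by 762.
Swapping Onyx↔Kestrel (Onyx→Machine M4 1790 ops/s, Kestrel→Machine M3 1948 ops/s) loses 478.
Flint's own top instance is Machine M4 (2154 ops/s), but forcing Flint→Machine M4 and reassigning the rest optimally gives only 10111 ops/s — worse by 563.

Flint receives Machine M6.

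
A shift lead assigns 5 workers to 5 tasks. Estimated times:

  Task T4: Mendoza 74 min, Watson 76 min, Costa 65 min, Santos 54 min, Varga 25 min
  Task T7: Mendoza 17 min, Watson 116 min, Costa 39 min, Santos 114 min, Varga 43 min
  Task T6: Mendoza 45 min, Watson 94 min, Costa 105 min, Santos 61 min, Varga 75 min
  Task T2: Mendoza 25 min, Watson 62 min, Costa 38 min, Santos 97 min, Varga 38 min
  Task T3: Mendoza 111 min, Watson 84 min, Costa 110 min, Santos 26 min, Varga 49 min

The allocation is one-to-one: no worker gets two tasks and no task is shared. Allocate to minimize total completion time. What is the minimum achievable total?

Min total: 197 min

This is a one-to-one assignment (minimum-cost bipartite matching).
Optimal: Mendoza→Task T6 (45 min), Watson→Task T2 (62 min), Costa→Task T7 (39 min), Santos→Task T3 (26 min), Varga→Task T4 (25 min) — total 45+62+39+26+25 = 197 min.
Min-entry greedy (repeatedly take the single cheapest remaining cell) gives 200 min, worse by 3.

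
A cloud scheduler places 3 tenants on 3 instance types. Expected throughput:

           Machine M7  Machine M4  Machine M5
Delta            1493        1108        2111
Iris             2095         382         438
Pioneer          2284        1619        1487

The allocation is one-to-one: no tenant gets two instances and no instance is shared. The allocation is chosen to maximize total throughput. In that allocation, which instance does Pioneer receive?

This is a one-to-one assignment (maximum-weight bipartite matching).
Optimal: Delta→Machine M5 (2111 ops/s), Iris→Machine M7 (2095 ops/s), Pioneer→Machine M4 (1619 ops/s) — total 2111+2095+1619 = 5825 ops/s.
Column-greedy (each instance in turn goes to its best remaining tenant) gives 3830 ops/s, worse by 1995.
Checked against all permutations: 5825 ops/s is optimal.
Pioneer's own top instance is Machine M7 (2284 ops/s), but forcing Pioneer→Machine M7 and reassigning the rest optimally gives only 4777 ops/s — worse by 1048.

Pioneer receives Machine M4.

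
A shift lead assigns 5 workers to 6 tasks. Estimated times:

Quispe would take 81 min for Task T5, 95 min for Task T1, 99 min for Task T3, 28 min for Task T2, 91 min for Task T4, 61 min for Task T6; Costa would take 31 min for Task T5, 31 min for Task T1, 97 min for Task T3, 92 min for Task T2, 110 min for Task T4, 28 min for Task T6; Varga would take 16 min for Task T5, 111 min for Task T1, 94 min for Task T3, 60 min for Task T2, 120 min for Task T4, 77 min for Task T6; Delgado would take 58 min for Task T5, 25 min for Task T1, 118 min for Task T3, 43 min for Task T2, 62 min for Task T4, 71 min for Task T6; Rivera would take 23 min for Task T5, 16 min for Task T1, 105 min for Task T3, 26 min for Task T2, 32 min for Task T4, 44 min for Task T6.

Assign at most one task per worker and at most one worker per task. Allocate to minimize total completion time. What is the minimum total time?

Min total: 129 min

Treat this as an assignment problem: match each worker to one task.
Optimal: Quispe→Task T2 (28 min), Costa→Task T6 (28 min), Varga→Task T5 (16 min), Delgado→Task T1 (25 min), Rivera→Task T4 (32 min) — total 28+28+16+25+32 = 129 min.
Column-greedy (each task in turn goes to its cheapest remaining worker) gives 219 min, worse by 90.
Checked against all permutations: 129 min is optimal.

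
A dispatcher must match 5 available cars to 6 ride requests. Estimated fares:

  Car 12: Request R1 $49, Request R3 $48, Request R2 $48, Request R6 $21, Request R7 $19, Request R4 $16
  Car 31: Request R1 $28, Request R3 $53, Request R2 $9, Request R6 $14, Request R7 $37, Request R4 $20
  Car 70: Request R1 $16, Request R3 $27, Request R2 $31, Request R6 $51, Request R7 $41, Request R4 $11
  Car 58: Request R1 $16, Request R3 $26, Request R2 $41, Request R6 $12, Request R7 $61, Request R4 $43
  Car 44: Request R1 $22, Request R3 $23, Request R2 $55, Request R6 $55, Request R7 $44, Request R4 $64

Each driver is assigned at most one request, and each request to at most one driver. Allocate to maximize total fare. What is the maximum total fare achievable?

Optimal: Car 12→Request R1 ($49), Car 31→Request R3 ($53), Car 70→Request R6 ($51), Car 58→Request R7 ($61), Car 44→Request R4 ($64) — total 49+53+51+61+64 = $278.
Column-greedy (each request in turn goes to its best remaining driver) gives $269, worse by 9.
Every other assignment is strictly worse.

Maximum total: $278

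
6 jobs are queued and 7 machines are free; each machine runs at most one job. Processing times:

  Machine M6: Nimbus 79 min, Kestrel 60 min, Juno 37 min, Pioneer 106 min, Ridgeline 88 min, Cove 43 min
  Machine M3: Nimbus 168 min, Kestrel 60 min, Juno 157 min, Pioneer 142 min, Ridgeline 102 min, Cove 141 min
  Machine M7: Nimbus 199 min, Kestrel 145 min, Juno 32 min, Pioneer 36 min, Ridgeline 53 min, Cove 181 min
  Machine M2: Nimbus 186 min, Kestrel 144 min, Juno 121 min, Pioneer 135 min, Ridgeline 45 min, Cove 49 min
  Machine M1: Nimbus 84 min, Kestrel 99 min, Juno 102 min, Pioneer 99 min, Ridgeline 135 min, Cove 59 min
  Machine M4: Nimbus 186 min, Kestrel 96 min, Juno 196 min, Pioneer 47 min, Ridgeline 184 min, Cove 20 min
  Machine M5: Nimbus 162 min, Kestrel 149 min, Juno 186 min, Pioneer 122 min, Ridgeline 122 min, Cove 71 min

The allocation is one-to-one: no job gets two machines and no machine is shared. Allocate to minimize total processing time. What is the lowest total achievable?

Min total: 282 min

This is the linear assignment problem.
Optimal: Nimbus→Machine M1 (84 min), Kestrel→Machine M3 (60 min), Juno→Machine M6 (37 min), Pioneer→Machine M7 (36 min), Ridgeline→Machine M2 (45 min), Cove→Machine M4 (20 min) — total 84+60+37+36+45+20 = 282 min.
Row-greedy (each job in turn takes its cheapest remaining machine) gives 322 min, worse by 40.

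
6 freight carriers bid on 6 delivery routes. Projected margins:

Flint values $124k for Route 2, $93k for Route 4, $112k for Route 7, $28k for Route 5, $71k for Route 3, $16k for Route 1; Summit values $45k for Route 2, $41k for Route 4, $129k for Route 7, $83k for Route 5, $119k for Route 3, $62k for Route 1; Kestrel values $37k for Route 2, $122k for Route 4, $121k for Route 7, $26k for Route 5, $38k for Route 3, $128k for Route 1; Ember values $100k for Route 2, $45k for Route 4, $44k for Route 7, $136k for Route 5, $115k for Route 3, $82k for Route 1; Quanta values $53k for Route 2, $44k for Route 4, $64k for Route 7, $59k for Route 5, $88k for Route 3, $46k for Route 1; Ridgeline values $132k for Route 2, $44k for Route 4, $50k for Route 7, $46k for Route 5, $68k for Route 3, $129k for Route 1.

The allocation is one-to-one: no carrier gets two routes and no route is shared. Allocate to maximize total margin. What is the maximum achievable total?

Optimal: Flint→Route 2 ($124k), Summit→Route 7 ($129k), Kestrel→Route 4 ($122k), Ember→Route 5 ($136k), Quanta→Route 3 ($88k), Ridgeline→Route 1 ($129k) — total 124+129+122+136+88+129 = $728k.
Row-greedy (each carrier in turn takes its best remaining route) gives $649k, worse by 79.
Swapping Ember↔Quanta (Ember→Route 3 $115k, Quanta→Route 5 $59k) loses 50.

Maximum total: $728k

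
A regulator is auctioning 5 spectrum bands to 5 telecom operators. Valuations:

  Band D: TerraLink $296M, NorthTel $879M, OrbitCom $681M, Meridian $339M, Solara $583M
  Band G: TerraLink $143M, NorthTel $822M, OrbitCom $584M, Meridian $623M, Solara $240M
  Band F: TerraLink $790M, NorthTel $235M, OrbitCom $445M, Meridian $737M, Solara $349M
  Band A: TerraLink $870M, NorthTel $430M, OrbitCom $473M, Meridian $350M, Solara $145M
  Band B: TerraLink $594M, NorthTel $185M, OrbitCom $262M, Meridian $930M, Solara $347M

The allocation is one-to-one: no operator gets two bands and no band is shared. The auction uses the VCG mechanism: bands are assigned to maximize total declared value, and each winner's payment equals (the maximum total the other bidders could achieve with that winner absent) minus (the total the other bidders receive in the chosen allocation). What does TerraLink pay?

Efficient allocation: TerraLink→Band A ($870M), NorthTel→Band G ($822M), OrbitCom→Band D ($681M), Meridian→Band B ($930M), Solara→Band F ($349M); total welfare W = $3652M.
TerraLink receives Band A at value $870M, so the others get W − 870 = $2782M.
Without TerraLink: best allocation of the remaining 4 bidders over all 5 bands is NorthTel→Band G ($822M), OrbitCom→Band A ($473M), Meridian→Band B ($930M), Solara→Band D ($583M), total $2808M.
VCG payment = (others' best without TerraLink) − (others' welfare with TerraLink) = 2808 − 2782 = $26M.

TerraLink pays $26M.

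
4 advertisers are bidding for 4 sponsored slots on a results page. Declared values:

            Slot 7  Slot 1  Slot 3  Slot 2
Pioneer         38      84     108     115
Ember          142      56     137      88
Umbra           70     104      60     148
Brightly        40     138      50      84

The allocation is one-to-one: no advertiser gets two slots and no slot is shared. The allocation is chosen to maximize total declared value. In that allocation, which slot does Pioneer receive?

This is a one-to-one assignment (maximum-weight bipartite matching).
Optimal: Pioneer→Slot 3 ($108), Ember→Slot 7 ($142), Umbra→Slot 2 ($148), Brightly→Slot 1 ($138) — total 108+142+148+138 = $536.
Row-greedy (each advertiser in turn takes its best remaining slot) gives $411, worse by 125.
Checked against all permutations: $536 is optimal.
Pioneer's own top slot is Slot 2 ($115), but forcing Pioneer→Slot 2 and reassigning the rest optimally gives only $460 — worse by 76.

Pioneer receives Slot 3.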